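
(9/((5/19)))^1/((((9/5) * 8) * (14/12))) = 57/28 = 2.04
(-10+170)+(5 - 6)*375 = -215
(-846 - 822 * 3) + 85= -3227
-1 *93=-93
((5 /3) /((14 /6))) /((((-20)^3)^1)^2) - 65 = -5823999999 /89600000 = -65.00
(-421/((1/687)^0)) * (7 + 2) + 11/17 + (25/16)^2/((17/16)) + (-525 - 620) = -1341247/272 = -4931.06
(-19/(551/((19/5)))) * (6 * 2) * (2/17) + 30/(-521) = -311526/1284265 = -0.24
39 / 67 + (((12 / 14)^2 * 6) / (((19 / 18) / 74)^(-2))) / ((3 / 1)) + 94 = 7651685533 / 80899686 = 94.58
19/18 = 1.06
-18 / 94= -9 / 47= -0.19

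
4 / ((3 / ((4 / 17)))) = 16 / 51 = 0.31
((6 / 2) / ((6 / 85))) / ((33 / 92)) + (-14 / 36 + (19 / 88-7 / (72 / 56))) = 29797 / 264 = 112.87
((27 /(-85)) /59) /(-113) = 27 /566695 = 0.00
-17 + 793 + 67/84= 65251/84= 776.80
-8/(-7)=8/7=1.14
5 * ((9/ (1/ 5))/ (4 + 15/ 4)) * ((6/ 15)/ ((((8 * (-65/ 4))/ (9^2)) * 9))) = -324/ 403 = -0.80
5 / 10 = 0.50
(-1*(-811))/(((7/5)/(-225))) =-130339.29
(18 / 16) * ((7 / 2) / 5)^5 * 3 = 453789 / 800000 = 0.57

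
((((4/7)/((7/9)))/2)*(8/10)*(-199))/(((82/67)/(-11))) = 5279868/10045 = 525.62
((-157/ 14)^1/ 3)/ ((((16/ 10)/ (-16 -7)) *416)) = 18055/ 139776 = 0.13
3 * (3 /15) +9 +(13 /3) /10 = 301 /30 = 10.03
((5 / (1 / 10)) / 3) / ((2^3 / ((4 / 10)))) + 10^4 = 60005 / 6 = 10000.83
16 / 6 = 8 / 3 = 2.67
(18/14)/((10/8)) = 1.03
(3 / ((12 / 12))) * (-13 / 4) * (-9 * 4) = 351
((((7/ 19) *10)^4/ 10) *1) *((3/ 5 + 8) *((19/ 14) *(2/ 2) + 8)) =193211900/ 130321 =1482.58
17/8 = 2.12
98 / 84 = 1.17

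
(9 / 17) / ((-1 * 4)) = -9 / 68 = -0.13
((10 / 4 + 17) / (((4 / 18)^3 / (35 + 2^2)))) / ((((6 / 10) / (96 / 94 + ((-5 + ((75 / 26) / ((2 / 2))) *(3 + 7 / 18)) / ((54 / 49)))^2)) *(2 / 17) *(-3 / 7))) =-39293304616685 / 866304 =-45357408.73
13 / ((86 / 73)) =949 / 86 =11.03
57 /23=2.48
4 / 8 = 1 / 2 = 0.50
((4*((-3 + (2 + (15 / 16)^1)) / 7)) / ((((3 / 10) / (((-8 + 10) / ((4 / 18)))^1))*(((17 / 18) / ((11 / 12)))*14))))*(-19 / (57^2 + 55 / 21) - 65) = 2197235205 / 455044576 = 4.83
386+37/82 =31689/82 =386.45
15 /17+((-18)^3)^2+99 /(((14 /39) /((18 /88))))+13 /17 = 32379692519 /952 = 34012282.06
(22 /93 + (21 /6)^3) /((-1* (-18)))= 32075 /13392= 2.40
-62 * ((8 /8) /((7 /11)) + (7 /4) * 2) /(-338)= 2201 /2366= 0.93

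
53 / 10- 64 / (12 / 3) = -107 / 10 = -10.70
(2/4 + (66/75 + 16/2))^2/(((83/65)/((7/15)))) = 20016451/622500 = 32.15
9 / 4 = 2.25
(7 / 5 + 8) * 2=94 / 5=18.80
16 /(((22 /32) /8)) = 2048 /11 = 186.18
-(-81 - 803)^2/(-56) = 13954.57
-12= -12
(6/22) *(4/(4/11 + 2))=6/13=0.46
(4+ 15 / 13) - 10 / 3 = 71 / 39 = 1.82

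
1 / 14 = 0.07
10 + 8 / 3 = 38 / 3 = 12.67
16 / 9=1.78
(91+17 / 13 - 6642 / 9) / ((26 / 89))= -373533 / 169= -2210.25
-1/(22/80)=-40/11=-3.64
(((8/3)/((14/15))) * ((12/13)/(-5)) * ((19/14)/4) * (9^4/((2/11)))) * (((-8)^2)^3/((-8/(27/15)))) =1213193355264/3185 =380908431.79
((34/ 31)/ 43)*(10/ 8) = 85/ 2666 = 0.03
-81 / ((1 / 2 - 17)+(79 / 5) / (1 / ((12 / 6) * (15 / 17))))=-306 / 43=-7.12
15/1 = 15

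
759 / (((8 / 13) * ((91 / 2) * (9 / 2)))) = 253 / 42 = 6.02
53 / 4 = 13.25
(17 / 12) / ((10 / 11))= 187 / 120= 1.56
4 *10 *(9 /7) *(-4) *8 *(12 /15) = -9216 /7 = -1316.57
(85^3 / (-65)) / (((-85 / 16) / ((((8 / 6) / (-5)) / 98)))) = -9248 / 1911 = -4.84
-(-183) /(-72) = -61 /24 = -2.54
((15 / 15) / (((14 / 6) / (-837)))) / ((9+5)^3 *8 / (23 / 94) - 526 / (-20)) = -577530 / 144486503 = -0.00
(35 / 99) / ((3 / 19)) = 665 / 297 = 2.24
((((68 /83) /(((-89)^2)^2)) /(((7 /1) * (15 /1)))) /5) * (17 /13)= 1156 /35541910970475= 0.00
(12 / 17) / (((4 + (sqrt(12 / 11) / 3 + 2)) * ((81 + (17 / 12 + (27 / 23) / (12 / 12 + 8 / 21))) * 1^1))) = 594297 / 419207743 - 6003 * sqrt(33) / 419207743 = 0.00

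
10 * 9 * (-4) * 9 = -3240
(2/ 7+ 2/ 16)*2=23/ 28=0.82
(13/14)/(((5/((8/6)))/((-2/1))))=-52/105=-0.50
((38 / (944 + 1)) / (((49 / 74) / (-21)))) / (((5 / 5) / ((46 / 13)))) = -129352 / 28665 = -4.51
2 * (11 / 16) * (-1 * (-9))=99 / 8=12.38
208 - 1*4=204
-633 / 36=-211 / 12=-17.58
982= 982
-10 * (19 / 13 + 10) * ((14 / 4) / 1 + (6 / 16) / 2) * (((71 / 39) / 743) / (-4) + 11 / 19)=-55982802245 / 229034208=-244.43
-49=-49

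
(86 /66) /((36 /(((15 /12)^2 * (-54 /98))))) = -1075 /34496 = -0.03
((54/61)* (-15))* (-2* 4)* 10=64800/61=1062.30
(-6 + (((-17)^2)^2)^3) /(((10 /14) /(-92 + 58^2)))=2668875944302061704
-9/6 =-3/2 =-1.50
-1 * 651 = -651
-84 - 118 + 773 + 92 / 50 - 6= 14171 / 25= 566.84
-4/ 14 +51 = 355/ 7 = 50.71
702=702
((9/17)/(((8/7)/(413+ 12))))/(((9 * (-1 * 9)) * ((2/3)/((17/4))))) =-2975/192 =-15.49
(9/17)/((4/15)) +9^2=5643/68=82.99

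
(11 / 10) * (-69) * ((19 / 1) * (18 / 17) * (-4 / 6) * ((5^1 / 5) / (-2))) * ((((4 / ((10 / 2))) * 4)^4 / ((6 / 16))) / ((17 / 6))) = -45364543488 / 903125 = -50230.64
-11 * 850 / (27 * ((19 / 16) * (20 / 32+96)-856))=1196800 / 2561787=0.47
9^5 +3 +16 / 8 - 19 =59035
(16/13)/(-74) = -8/481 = -0.02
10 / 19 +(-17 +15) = -28 / 19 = -1.47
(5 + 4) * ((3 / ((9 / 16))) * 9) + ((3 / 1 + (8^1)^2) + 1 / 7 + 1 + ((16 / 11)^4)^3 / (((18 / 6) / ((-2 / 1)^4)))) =978.47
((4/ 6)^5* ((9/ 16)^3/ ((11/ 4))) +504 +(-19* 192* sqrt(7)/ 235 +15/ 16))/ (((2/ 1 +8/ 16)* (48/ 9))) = 533223/ 14080 -1368* sqrt(7)/ 1175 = 34.79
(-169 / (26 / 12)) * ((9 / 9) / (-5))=78 / 5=15.60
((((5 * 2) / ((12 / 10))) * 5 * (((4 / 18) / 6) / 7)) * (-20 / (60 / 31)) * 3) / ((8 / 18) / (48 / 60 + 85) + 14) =-554125 / 1135554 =-0.49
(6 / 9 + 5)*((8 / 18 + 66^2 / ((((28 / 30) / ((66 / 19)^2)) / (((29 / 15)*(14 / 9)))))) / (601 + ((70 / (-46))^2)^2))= 1308896027173018 / 826960169151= 1582.78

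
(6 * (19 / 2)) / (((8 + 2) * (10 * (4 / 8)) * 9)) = 19 / 150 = 0.13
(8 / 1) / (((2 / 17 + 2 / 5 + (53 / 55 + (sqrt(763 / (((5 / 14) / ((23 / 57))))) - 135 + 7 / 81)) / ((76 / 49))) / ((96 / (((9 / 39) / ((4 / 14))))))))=-14.21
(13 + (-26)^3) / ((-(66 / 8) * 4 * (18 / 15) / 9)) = 87815 / 22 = 3991.59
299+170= 469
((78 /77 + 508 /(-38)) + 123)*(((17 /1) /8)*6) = 8255523 /5852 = 1410.72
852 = 852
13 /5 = 2.60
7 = 7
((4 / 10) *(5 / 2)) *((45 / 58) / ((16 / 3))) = 0.15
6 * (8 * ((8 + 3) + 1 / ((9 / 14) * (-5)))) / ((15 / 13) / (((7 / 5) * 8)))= 5602688 / 1125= 4980.17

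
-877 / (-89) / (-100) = -877 / 8900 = -0.10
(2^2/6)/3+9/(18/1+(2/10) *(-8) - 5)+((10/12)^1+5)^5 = 998065097/147744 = 6755.37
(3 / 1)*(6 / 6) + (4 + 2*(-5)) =-3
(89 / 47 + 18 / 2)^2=262144 / 2209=118.67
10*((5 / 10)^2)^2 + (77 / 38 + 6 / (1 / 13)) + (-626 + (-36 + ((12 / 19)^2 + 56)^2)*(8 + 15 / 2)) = 50251354369 / 1042568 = 48199.59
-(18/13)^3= -5832/2197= -2.65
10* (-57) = -570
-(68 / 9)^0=-1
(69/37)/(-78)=-23/962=-0.02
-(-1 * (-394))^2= -155236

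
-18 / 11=-1.64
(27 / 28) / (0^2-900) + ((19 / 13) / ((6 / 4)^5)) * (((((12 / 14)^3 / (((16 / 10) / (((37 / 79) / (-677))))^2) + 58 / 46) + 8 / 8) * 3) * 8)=99251711728260983623 / 9504774955273525200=10.44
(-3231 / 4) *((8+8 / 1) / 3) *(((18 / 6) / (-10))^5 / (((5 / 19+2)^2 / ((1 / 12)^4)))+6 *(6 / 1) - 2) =-1733291058033609 / 11833600000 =-146472.00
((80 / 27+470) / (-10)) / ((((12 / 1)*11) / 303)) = -128977 / 1188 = -108.57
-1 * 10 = -10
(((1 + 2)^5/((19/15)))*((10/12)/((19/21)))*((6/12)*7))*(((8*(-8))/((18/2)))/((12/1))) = -132300/361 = -366.48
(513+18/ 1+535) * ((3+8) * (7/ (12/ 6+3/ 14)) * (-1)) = -1149148/ 31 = -37069.29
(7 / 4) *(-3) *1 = -21 / 4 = -5.25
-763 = -763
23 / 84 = 0.27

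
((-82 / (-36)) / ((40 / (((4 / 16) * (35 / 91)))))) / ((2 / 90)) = 205 / 832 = 0.25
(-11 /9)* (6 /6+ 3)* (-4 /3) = 176 /27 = 6.52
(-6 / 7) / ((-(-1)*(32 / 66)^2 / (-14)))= 3267 / 64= 51.05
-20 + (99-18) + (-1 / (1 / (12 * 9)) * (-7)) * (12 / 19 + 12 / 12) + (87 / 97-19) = 2352351 / 1843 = 1276.37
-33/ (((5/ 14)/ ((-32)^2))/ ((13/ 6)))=-1025024/ 5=-205004.80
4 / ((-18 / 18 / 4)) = -16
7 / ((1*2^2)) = 1.75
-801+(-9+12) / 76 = -60873 / 76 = -800.96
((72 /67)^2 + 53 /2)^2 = 61645441225 /80604484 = 764.79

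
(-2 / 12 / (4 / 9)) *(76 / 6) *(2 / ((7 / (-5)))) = 95 / 14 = 6.79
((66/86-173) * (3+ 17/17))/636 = -7406/6837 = -1.08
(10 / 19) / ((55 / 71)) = 142 / 209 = 0.68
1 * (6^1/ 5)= 1.20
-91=-91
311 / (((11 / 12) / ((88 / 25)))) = 29856 / 25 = 1194.24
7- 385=-378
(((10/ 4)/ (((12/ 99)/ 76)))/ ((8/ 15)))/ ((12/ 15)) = 235125/ 64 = 3673.83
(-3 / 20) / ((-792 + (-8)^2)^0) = -3 / 20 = -0.15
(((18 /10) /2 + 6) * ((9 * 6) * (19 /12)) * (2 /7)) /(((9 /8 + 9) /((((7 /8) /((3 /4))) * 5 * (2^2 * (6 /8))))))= 874 /3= 291.33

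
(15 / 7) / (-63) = -5 / 147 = -0.03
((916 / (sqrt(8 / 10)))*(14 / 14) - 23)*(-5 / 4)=115 / 4 - 1145*sqrt(5) / 2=-1251.40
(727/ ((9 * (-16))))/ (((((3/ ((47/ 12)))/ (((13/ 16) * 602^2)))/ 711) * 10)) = -3179330699363/ 23040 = -137991783.83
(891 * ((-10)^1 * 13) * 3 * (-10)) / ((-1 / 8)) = -27799200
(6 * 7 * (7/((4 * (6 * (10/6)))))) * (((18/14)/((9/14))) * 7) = 1029/10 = 102.90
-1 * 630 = -630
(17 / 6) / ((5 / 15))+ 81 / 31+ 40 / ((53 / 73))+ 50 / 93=657971 / 9858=66.74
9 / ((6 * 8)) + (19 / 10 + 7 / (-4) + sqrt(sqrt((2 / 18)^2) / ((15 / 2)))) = sqrt(30) / 45 + 27 / 80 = 0.46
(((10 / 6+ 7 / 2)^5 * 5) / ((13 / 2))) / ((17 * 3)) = 143145755 / 2577744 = 55.53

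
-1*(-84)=84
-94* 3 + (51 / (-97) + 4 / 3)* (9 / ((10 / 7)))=-53721 / 194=-276.91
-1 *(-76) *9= 684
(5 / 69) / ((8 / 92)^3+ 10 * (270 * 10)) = 2645 / 985527024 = 0.00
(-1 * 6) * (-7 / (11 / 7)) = 294 / 11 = 26.73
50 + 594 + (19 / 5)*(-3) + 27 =3298 / 5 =659.60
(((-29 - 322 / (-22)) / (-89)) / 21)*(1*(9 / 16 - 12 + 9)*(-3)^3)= 0.51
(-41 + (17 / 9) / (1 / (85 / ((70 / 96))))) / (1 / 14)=7526 / 3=2508.67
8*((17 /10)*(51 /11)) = 3468 /55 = 63.05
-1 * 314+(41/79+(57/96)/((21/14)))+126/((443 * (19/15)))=-9985655443/31917264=-312.86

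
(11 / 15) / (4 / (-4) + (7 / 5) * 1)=11 / 6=1.83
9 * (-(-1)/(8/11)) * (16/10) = 99/5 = 19.80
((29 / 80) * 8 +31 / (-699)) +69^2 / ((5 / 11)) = 73234619 / 6990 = 10477.06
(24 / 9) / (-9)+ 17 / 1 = 451 / 27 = 16.70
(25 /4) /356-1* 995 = -1416855 /1424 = -994.98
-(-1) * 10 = 10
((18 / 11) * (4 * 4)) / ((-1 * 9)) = -32 / 11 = -2.91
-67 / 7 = -9.57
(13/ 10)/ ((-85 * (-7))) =13/ 5950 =0.00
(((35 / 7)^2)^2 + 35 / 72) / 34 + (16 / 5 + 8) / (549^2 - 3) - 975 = -588169383377 / 614851920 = -956.60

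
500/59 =8.47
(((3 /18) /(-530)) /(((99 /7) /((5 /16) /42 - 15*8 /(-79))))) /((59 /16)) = -16207 /1760851224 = -0.00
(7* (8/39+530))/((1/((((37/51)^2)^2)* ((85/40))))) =135638654053/62080668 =2184.88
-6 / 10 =-3 / 5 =-0.60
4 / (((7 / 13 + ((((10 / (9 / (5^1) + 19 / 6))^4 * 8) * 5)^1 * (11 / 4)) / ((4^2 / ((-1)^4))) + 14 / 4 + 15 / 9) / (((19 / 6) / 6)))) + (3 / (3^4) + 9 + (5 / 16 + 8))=34234436220294811 / 1971198097248240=17.37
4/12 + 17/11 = 62/33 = 1.88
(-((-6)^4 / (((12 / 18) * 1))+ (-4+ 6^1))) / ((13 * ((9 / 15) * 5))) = -1946 / 39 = -49.90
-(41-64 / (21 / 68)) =3491 / 21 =166.24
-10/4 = -5/2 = -2.50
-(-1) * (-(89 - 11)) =-78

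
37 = 37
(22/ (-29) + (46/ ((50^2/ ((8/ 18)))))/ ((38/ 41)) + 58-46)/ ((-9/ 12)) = -139474388/ 9298125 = -15.00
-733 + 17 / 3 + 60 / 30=-2176 / 3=-725.33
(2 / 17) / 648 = 1 / 5508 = 0.00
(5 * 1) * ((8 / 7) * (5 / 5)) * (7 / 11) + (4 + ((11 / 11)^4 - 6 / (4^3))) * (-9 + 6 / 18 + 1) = -35881 / 1056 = -33.98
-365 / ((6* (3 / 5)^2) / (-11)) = 100375 / 54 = 1858.80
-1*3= -3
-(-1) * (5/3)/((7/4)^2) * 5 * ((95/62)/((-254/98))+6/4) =1431200/578739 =2.47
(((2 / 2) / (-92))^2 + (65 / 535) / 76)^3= 25779564587421 / 5094940305442688995328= 0.00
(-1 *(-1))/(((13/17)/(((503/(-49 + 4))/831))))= -8551/486135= -0.02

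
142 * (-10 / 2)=-710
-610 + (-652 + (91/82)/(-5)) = -517511/410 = -1262.22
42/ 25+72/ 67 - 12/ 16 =2.00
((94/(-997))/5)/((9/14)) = -1316/44865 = -0.03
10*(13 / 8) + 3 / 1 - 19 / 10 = 347 / 20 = 17.35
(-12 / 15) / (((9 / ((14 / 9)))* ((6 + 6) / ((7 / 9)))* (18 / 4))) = -196 / 98415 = -0.00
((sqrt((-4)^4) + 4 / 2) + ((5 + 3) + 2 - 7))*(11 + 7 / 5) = 1302 / 5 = 260.40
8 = 8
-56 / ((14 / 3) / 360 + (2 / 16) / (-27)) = -6720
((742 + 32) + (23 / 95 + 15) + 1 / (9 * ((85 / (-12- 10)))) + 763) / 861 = 22561421 / 12514635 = 1.80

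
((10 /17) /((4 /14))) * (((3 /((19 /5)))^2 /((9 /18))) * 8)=126000 /6137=20.53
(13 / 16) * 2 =1.62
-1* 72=-72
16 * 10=160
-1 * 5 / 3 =-5 / 3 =-1.67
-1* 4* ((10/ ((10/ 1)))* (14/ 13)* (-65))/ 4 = 70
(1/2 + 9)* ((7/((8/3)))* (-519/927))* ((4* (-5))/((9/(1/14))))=16435/7416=2.22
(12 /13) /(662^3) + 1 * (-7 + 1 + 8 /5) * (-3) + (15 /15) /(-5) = 12257465561 /942881966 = 13.00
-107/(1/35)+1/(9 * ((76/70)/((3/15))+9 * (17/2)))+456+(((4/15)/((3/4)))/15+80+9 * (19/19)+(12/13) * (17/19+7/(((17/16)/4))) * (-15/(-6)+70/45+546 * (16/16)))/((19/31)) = 19428.87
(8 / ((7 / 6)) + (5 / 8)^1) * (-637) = -38129 / 8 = -4766.12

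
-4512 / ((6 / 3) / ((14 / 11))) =-31584 / 11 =-2871.27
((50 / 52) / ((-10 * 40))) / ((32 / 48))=-3 / 832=-0.00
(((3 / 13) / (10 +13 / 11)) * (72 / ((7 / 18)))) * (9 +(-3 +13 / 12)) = 100980 / 3731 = 27.07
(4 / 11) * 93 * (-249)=-92628 / 11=-8420.73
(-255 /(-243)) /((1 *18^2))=85 /26244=0.00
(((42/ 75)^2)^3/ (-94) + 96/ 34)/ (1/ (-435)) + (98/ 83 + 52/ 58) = -1226.02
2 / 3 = 0.67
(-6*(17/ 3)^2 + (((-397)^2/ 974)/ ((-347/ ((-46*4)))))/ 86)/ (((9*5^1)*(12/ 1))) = -1044575641/ 2942943435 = -0.35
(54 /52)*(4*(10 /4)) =135 /13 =10.38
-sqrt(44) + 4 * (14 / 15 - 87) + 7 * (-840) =-93364 / 15 - 2 * sqrt(11) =-6230.90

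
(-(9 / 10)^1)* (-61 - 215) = 1242 / 5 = 248.40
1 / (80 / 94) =47 / 40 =1.18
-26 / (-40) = 13 / 20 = 0.65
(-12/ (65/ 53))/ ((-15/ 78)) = 1272/ 25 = 50.88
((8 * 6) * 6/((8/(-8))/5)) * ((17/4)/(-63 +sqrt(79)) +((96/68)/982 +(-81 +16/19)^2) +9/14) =-75924029340577476/8205126041 +612 * sqrt(79)/389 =-9253229.53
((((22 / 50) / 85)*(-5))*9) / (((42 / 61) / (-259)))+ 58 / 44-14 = 74.94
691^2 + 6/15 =2387407/5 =477481.40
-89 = -89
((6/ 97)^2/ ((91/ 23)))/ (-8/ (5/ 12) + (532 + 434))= 0.00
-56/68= -14/17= -0.82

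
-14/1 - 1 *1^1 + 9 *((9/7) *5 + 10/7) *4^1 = 1875/7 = 267.86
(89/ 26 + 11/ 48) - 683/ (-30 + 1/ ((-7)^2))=26.43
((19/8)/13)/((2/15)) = 285/208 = 1.37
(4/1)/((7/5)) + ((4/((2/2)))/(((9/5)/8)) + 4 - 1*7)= 1111/63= 17.63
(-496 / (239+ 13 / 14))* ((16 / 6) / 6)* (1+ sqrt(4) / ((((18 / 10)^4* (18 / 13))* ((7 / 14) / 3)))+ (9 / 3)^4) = -76.10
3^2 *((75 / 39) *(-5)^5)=-703125 / 13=-54086.54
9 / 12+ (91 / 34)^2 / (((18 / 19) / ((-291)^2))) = 1480404385 / 2312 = 640313.32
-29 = -29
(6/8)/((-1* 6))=-1/8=-0.12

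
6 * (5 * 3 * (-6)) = -540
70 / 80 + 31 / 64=87 / 64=1.36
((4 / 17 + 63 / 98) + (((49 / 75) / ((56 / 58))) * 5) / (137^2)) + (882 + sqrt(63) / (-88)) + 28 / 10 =23738067551 / 26802132 -3 * sqrt(7) / 88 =885.59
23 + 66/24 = 103/4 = 25.75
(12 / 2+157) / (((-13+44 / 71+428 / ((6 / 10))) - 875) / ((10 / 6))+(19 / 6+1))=-347190 / 213557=-1.63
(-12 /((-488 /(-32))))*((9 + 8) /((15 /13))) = -11.59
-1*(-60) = 60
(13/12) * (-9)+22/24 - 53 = -371/6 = -61.83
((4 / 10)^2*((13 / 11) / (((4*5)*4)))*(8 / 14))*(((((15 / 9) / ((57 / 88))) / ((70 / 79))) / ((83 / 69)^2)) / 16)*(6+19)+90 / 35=330388603 / 128273180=2.58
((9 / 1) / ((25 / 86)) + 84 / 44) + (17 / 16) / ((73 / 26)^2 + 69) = 1879925863 / 57170300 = 32.88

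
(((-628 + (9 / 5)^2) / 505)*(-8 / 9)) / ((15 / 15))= 124952 / 113625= 1.10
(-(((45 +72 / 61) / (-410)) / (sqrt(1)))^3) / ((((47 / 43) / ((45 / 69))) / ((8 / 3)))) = 0.00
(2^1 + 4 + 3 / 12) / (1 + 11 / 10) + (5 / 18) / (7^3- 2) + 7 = 214336 / 21483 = 9.98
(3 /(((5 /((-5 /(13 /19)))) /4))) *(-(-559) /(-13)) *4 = 39216 /13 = 3016.62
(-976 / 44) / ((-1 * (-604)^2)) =0.00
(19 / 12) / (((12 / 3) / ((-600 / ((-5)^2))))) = -19 / 2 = -9.50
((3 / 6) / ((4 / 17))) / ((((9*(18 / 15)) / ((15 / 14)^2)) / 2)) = 2125 / 4704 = 0.45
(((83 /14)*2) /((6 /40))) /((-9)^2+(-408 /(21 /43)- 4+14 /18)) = -1245 /11933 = -0.10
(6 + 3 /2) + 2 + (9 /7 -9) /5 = 557 /70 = 7.96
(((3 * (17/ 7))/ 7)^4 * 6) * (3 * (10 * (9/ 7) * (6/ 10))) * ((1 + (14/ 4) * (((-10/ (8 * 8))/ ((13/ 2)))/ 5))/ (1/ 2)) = 320.42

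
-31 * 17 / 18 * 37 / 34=-1147 / 36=-31.86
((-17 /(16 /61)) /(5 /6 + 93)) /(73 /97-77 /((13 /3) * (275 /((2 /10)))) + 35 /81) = -39720081375 /67382105512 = -0.59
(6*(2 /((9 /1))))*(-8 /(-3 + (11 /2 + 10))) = -64 /75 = -0.85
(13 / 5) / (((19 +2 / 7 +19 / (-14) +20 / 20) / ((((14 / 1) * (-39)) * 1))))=-99372 / 1325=-75.00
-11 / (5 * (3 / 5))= -11 / 3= -3.67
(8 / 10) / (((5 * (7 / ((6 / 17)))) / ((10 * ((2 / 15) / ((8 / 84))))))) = 48 / 425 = 0.11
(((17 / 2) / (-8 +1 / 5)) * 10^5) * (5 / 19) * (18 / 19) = -127500000 / 4693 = -27168.12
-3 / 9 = -0.33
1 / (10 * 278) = 0.00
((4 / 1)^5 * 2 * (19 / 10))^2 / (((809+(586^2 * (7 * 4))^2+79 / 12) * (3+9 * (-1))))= -757071872 / 27734975174567875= -0.00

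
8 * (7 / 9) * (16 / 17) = 896 / 153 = 5.86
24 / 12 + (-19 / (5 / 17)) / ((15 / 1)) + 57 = 4102 / 75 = 54.69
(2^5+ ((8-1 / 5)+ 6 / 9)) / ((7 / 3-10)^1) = -607 / 115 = -5.28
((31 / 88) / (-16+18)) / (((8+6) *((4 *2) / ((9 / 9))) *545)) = 31 / 10743040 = 0.00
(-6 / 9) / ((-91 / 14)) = 0.10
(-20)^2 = 400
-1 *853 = -853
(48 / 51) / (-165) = -16 / 2805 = -0.01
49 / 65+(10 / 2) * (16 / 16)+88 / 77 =3138 / 455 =6.90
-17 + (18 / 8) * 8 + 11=12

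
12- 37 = -25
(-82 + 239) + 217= 374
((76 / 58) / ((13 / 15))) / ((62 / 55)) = 15675 / 11687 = 1.34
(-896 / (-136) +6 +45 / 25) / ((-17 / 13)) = -15899 / 1445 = -11.00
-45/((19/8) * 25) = -72/95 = -0.76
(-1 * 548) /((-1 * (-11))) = -548 /11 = -49.82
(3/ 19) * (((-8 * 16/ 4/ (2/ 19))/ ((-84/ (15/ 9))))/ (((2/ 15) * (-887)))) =-50/ 6209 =-0.01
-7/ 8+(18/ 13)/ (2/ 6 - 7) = -563/ 520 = -1.08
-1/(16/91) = -91/16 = -5.69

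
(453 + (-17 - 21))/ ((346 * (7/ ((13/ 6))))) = 5395/ 14532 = 0.37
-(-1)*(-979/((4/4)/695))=-680405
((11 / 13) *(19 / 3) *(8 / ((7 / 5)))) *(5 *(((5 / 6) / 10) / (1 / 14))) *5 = 104500 / 117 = 893.16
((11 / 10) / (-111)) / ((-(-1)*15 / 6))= -11 / 2775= -0.00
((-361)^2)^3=2213314919066161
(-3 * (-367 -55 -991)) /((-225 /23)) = -10833 /25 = -433.32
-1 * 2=-2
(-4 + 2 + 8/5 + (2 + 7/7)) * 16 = 208/5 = 41.60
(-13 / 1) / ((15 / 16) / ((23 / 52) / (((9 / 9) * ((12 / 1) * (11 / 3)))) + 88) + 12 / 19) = -49737649 / 2457159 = -20.24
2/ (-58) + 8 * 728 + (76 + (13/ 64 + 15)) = 10978553/ 1856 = 5915.17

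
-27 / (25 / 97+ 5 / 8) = -20952 / 685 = -30.59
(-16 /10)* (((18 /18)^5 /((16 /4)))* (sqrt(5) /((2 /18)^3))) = -1458* sqrt(5) /5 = -652.04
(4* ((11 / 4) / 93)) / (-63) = -11 / 5859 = -0.00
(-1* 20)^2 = 400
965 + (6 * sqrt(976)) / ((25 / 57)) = 1368 * sqrt(61) / 25 + 965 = 1392.38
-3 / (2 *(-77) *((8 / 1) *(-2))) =-3 / 2464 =-0.00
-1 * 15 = -15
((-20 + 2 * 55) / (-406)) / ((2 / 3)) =-135 / 406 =-0.33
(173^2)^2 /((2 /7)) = 6270215287 /2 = 3135107643.50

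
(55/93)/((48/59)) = 3245/4464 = 0.73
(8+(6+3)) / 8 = 17 / 8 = 2.12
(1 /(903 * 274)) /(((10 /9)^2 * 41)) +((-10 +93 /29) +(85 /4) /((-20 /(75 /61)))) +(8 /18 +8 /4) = -60888424480141 /10767162142800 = -5.66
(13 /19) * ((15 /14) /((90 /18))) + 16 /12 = 1181 /798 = 1.48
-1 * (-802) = 802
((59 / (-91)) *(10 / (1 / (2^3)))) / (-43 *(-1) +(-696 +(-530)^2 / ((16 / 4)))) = -1180 / 1582763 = -0.00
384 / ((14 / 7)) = 192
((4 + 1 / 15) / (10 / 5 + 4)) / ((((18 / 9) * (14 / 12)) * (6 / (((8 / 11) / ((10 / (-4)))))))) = -244 / 17325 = -0.01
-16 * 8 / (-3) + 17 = 179 / 3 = 59.67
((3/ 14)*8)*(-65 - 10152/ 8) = -16008/ 7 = -2286.86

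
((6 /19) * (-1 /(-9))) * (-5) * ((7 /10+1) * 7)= -119 /57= -2.09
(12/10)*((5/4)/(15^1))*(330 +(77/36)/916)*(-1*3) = -99.00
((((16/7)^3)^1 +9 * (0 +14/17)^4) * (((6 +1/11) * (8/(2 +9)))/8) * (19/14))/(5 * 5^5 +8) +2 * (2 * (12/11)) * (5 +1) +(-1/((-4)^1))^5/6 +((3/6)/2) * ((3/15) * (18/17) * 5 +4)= 21322967970173108707/776864893391161344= 27.45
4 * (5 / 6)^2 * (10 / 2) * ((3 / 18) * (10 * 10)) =6250 / 27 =231.48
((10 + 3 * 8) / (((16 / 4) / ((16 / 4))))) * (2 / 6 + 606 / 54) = 3536 / 9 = 392.89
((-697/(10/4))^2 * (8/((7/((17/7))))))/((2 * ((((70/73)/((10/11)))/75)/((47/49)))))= 1360117514064/184877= 7356877.89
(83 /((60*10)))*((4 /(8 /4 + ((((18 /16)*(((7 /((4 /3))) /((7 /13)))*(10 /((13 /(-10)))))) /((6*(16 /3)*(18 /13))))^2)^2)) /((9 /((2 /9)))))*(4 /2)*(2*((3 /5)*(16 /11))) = 365037860421632 /115955502261303375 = 0.00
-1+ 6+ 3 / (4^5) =5123 / 1024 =5.00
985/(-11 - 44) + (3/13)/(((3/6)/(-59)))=-45.14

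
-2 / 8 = -1 / 4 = -0.25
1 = 1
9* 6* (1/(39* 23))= 18/299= 0.06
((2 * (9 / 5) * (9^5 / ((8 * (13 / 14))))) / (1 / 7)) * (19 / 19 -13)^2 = 1874923848 / 65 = 28844982.28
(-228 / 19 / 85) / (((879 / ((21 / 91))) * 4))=-3 / 323765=-0.00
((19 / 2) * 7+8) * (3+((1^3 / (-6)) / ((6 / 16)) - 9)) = -4321 / 9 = -480.11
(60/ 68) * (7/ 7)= 15/ 17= 0.88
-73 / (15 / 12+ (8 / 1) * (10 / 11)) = -3212 / 375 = -8.57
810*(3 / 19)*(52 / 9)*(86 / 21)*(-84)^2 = 405699840 / 19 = 21352623.16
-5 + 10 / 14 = -30 / 7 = -4.29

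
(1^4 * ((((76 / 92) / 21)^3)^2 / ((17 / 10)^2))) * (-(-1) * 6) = 9409176200 / 1223092695614496147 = 0.00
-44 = -44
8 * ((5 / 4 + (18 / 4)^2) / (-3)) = -172 / 3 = -57.33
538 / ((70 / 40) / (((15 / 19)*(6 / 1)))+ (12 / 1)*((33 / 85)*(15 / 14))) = 23047920 / 229667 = 100.35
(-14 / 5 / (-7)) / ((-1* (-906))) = 1 / 2265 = 0.00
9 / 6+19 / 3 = 47 / 6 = 7.83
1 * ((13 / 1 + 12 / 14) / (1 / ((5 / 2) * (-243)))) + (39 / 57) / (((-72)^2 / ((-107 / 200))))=-1160824617737 / 137894400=-8418.21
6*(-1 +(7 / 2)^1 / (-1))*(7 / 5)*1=-189 / 5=-37.80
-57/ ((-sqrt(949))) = 57 * sqrt(949)/ 949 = 1.85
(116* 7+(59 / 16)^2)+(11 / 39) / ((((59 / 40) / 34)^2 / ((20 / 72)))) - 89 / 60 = 1353974306923 / 1563943680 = 865.74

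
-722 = -722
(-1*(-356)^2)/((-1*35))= 126736/35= 3621.03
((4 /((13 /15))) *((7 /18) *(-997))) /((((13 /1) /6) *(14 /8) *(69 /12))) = -319040 /3887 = -82.08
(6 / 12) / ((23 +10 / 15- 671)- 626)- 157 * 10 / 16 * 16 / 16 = -374839 / 3820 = -98.13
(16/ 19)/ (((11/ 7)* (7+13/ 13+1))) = 112/ 1881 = 0.06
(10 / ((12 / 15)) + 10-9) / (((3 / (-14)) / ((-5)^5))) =196875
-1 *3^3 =-27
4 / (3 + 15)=2 / 9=0.22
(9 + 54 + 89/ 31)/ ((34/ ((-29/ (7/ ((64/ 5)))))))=-1894976/ 18445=-102.74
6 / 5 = 1.20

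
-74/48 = -1.54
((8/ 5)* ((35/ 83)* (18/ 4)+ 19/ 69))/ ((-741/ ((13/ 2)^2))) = -323557/ 1632195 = -0.20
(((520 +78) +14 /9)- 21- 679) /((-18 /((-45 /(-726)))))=1130 /3267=0.35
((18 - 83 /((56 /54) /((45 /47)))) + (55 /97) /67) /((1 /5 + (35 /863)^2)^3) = -25890114158708208074515058375 /3621081741639674180785056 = -7149.83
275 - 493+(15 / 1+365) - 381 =-219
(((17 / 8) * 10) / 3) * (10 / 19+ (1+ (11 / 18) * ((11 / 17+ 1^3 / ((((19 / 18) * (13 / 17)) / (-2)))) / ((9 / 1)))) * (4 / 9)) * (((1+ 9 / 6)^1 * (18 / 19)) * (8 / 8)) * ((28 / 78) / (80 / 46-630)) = -112798693 / 12853437129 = -0.01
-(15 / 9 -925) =2770 / 3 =923.33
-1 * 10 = -10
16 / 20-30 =-146 / 5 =-29.20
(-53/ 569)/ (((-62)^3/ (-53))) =-2809/ 135608632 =-0.00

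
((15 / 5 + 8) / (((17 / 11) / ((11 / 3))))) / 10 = 1331 / 510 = 2.61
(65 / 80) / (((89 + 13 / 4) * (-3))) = -0.00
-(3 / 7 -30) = 207 / 7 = 29.57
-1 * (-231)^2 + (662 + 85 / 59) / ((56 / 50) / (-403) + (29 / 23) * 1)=-908756344094 / 17200329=-52833.66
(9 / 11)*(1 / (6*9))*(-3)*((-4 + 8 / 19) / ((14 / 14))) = 34 / 209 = 0.16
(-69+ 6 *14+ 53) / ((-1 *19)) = -68 / 19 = -3.58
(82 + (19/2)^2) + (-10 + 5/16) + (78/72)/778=3035393/18672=162.56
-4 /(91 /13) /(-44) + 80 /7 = 881 /77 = 11.44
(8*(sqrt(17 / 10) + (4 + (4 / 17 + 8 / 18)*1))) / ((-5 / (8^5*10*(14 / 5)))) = -5255462912 / 765- 3670016*sqrt(170) / 25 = -8783932.33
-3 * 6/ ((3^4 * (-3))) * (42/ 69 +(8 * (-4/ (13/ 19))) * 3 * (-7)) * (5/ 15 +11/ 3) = 2350768/ 8073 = 291.19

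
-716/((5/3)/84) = -180432/5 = -36086.40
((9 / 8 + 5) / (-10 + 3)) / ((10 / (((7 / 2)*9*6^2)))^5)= -410216697993249 / 25000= -16408667919.73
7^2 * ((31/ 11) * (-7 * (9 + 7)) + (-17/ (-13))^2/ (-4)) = -115162299/ 7436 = -15487.13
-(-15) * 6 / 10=9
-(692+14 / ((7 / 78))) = -848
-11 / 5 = -2.20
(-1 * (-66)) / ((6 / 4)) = 44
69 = 69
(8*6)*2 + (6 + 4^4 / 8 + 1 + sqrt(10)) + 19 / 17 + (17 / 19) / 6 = sqrt(10) + 264085 / 1938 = 139.43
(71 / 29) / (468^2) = 71 / 6351696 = 0.00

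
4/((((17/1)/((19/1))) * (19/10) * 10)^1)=4/17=0.24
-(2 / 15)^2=-4 / 225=-0.02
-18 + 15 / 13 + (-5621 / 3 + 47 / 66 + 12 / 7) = -3779949 / 2002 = -1888.09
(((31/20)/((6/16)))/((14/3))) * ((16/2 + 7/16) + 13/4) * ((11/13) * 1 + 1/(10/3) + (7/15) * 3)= 1918807/72800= 26.36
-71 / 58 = -1.22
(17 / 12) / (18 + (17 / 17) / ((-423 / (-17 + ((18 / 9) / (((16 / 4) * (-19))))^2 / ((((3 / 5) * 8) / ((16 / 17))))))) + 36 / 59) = 2603738853 / 34278114718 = 0.08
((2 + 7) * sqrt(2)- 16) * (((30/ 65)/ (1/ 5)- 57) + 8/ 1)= 9712/ 13- 5463 * sqrt(2)/ 13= 152.78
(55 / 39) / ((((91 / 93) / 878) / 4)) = 5987960 / 1183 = 5061.67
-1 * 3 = -3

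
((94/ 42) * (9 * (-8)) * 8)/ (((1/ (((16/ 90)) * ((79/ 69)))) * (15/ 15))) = -1901056/ 7245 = -262.40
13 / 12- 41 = -479 / 12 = -39.92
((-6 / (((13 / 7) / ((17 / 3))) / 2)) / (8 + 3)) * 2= -952 / 143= -6.66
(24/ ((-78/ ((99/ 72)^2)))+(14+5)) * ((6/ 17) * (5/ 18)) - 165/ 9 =-175325/ 10608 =-16.53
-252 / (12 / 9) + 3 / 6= -377 / 2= -188.50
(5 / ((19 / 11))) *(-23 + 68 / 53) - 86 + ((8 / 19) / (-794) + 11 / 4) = -233655595 / 1599116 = -146.12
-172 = -172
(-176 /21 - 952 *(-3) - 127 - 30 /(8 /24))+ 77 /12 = 2637.04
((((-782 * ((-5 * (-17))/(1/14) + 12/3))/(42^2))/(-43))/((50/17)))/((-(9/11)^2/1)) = -160053113/25600050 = -6.25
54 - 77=-23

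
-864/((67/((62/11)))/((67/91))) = -53568/1001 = -53.51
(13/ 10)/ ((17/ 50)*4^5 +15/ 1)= 65/ 18158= 0.00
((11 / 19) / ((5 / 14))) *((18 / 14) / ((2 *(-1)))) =-99 / 95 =-1.04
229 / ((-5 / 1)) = -229 / 5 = -45.80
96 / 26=48 / 13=3.69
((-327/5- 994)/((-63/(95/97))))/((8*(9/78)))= 1308359/73332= 17.84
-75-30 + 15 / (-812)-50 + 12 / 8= -124657 / 812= -153.52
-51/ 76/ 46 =-51/ 3496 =-0.01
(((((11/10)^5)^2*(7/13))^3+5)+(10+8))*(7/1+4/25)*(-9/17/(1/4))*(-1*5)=91047509559925368751237993866649079973/46686250000000000000000000000000000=1950.20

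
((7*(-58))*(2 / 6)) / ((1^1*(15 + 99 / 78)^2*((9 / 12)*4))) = -274456 / 1610361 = -0.17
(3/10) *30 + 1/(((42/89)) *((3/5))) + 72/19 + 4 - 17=3.32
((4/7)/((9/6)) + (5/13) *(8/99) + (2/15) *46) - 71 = -2903359/45045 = -64.45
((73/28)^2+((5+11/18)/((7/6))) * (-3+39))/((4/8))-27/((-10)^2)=3524179/9800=359.61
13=13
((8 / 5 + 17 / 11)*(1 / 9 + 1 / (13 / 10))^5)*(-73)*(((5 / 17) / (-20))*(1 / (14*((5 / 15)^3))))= 146404722843347 / 42517251536760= 3.44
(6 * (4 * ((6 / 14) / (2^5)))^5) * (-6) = -2187 / 137682944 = -0.00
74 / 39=1.90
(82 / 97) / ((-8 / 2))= -41 / 194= -0.21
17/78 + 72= 5633/78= 72.22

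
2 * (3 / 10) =3 / 5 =0.60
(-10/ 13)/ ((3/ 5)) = -50/ 39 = -1.28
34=34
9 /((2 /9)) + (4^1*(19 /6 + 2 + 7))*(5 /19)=6077 /114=53.31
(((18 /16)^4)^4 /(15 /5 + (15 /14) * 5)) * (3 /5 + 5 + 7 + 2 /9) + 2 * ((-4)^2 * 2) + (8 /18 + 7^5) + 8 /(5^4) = 173735350875852201220883 /10291428835983360000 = 16881.56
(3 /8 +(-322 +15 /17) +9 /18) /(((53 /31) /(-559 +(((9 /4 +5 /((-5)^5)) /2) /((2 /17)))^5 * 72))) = -96803818630753978510767167269859 /90100000000000000000000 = -1074404202.34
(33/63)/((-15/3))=-11/105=-0.10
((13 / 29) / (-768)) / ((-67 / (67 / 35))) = 13 / 779520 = 0.00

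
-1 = -1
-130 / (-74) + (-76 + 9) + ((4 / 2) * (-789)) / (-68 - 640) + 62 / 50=-6742679 / 109150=-61.77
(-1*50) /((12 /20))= -250 /3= -83.33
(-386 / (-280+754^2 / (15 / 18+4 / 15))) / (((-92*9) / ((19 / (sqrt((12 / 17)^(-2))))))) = 40337 / 3332539920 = 0.00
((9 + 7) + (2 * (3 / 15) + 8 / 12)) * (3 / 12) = 64 / 15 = 4.27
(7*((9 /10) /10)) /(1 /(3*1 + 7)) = 63 /10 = 6.30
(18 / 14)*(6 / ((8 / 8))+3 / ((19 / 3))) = 1107 / 133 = 8.32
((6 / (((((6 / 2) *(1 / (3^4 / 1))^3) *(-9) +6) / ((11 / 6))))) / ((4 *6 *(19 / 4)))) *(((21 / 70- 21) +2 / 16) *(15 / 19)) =-178190199 / 682128272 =-0.26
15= 15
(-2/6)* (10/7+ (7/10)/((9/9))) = -149/210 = -0.71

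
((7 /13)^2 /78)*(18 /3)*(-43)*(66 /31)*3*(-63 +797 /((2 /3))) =-472463145 /68107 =-6937.07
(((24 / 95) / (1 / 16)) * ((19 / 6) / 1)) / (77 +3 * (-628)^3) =-64 / 3715096895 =-0.00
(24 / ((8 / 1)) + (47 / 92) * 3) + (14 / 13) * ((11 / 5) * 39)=96.93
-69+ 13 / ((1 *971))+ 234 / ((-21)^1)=-544640 / 6797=-80.13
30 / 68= 15 / 34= 0.44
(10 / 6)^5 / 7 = 3125 / 1701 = 1.84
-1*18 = -18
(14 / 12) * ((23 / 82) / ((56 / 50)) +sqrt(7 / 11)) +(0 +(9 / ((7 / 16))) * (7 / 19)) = 7 * sqrt(77) / 66 +294317 / 37392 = 8.80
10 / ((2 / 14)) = 70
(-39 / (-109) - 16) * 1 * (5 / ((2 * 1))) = -8525 / 218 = -39.11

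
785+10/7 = 5505/7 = 786.43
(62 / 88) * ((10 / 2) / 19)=155 / 836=0.19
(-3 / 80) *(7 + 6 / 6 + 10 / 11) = -147 / 440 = -0.33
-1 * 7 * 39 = -273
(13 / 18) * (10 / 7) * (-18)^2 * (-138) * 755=-243804600 / 7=-34829228.57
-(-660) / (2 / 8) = 2640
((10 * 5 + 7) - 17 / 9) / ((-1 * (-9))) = 496 / 81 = 6.12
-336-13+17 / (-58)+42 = -17823 / 58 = -307.29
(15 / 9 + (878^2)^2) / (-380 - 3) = -1782786424373 / 1149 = -1551598280.57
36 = 36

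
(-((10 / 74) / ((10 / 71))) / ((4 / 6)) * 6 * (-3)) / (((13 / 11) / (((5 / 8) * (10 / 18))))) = 7.61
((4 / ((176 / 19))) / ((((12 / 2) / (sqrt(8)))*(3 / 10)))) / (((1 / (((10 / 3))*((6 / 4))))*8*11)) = 475*sqrt(2) / 17424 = 0.04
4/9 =0.44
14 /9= 1.56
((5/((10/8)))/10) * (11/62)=11/155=0.07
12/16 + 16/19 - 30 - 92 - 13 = -10139/76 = -133.41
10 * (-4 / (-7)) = 40 / 7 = 5.71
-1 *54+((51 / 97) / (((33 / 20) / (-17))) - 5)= -64.42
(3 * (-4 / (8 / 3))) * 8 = -36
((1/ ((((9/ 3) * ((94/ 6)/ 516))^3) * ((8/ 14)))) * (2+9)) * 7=18513045936/ 103823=178313.53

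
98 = 98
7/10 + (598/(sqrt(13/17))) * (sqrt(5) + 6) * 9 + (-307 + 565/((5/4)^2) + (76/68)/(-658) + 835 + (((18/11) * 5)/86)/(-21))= 11776311891/13227445 + 414 * sqrt(221) * (sqrt(5) + 6)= 51579.61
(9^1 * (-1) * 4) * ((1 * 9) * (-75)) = 24300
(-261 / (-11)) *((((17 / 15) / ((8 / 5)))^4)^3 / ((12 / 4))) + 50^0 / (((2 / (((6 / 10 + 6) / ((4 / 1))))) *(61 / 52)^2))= 1807960084425973243993 / 2491357234842052853760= 0.73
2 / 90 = 1 / 45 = 0.02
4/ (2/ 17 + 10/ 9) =153/ 47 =3.26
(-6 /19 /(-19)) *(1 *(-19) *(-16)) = 96 /19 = 5.05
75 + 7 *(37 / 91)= 1012 / 13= 77.85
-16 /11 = -1.45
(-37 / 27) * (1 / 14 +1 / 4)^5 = -80919 / 17210368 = -0.00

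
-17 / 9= -1.89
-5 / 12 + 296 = 3547 / 12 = 295.58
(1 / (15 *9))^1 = 1 / 135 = 0.01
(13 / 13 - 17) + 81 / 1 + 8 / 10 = 329 / 5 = 65.80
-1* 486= -486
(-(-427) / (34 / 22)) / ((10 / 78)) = 183183 / 85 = 2155.09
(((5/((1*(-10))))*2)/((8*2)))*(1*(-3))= 3/16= 0.19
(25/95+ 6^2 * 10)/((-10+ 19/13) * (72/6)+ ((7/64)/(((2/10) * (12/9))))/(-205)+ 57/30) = -4669932800/1303560911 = -3.58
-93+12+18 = -63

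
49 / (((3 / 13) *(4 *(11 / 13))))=8281 / 132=62.73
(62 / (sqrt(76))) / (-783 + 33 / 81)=-837*sqrt(19) / 401470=-0.01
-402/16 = -201/8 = -25.12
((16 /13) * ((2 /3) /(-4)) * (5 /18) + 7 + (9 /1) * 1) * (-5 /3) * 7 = -195860 /1053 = -186.00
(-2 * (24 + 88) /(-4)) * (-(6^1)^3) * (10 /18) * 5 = -33600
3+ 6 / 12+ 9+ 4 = 16.50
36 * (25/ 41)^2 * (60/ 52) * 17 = 5737500/ 21853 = 262.55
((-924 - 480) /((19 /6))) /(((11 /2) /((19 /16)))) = -1053 /11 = -95.73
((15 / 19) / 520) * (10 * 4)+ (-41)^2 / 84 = 416467 / 20748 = 20.07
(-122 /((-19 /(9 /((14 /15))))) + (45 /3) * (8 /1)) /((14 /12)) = 145170 /931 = 155.93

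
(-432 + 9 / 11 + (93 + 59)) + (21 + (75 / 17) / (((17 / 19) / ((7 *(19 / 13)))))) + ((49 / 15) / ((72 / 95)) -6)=-1869467035 / 8926632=-209.43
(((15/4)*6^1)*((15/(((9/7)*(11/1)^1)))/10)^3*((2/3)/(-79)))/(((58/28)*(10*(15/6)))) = -2401/548877780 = -0.00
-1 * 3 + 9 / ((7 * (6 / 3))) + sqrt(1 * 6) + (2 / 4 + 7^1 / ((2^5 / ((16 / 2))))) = -3 / 28 + sqrt(6) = 2.34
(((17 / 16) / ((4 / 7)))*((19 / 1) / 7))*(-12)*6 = -2907 / 8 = -363.38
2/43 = 0.05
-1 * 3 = -3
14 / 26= 7 / 13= 0.54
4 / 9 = 0.44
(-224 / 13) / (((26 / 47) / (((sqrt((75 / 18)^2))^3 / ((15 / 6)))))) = -901.27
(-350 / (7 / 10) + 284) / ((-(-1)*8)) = -27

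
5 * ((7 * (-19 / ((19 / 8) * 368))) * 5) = -175 / 46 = -3.80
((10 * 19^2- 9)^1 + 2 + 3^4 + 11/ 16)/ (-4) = -921.17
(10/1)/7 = 10/7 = 1.43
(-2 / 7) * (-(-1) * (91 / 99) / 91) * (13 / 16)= -13 / 5544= -0.00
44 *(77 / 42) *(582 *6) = 281688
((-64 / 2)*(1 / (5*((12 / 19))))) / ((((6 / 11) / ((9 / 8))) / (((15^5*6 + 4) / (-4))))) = 23806427.15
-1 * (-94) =94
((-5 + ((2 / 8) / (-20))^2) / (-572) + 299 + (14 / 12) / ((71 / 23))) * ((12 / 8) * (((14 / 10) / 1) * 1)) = 148557105319 / 236288000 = 628.71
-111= -111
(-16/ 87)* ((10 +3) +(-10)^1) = -16/ 29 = -0.55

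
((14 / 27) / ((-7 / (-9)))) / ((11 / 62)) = 124 / 33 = 3.76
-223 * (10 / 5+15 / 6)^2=-18063 / 4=-4515.75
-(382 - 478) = 96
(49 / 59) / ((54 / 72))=196 / 177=1.11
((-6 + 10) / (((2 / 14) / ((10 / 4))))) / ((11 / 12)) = 840 / 11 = 76.36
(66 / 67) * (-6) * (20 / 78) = -1320 / 871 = -1.52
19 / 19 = 1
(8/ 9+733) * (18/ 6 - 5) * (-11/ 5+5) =-36988/ 9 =-4109.78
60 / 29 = 2.07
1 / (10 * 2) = 0.05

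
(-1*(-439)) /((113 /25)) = 10975 /113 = 97.12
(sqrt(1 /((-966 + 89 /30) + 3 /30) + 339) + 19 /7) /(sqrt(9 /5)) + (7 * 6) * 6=sqrt(5) * (137218 + 7 * sqrt(17681265111)) /151662 + 252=267.75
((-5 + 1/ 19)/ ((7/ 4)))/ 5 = -376/ 665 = -0.57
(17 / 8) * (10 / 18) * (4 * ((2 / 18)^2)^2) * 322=0.23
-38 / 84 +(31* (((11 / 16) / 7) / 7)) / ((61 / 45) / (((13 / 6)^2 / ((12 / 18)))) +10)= -24898327 / 60770976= -0.41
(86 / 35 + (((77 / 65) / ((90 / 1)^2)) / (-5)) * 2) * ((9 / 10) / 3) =22638961 / 30712500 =0.74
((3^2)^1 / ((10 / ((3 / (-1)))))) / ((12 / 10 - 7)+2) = 27 / 38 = 0.71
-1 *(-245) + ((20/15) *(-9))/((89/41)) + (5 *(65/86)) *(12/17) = 15753353/65059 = 242.14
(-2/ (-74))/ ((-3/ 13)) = -0.12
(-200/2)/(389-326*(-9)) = -100/3323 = -0.03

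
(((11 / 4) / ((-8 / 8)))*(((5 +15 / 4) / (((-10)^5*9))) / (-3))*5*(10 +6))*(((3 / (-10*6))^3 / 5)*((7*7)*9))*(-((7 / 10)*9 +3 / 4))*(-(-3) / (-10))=0.00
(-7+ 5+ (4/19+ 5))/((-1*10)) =-61/190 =-0.32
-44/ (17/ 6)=-264/ 17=-15.53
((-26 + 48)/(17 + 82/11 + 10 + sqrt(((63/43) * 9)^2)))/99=473/101403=0.00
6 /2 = 3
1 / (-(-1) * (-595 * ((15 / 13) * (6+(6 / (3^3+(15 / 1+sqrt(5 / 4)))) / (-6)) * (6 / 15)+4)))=-0.00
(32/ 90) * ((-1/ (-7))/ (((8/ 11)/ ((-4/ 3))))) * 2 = -176/ 945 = -0.19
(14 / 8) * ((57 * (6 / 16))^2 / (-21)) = -9747 / 256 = -38.07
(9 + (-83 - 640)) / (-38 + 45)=-102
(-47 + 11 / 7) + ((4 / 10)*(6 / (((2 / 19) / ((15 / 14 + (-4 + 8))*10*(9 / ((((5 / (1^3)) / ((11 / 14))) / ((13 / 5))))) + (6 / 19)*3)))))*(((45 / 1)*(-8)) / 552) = -15960837 / 5635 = -2832.45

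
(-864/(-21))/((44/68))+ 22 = 6590/77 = 85.58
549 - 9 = 540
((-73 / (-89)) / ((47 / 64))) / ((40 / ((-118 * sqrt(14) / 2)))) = -6.16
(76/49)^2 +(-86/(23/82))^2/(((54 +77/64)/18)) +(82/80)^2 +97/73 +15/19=305312554219455269679/9958362087934400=30658.91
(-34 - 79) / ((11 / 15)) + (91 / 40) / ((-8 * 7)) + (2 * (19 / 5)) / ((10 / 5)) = -529167 / 3520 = -150.33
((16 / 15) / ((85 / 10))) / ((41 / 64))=2048 / 10455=0.20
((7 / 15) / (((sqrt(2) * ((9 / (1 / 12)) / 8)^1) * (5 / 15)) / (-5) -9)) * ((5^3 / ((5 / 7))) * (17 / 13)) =-4250 / 351 + 425 * sqrt(2) / 351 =-10.40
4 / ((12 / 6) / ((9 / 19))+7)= 36 / 101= 0.36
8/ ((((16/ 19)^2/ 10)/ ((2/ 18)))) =1805/ 144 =12.53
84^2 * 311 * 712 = 1562424192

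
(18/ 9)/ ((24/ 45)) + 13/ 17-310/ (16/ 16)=-20773/ 68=-305.49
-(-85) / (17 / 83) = 415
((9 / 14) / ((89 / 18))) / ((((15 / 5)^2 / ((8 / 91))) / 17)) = 1224 / 56693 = 0.02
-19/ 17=-1.12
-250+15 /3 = -245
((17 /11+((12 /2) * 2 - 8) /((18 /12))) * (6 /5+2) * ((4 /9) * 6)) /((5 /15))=17792 /165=107.83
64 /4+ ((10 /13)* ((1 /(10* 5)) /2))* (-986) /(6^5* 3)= 24260627 /1516320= 16.00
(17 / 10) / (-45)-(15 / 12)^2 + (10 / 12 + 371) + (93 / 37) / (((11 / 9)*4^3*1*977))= 2119955256809 / 5726001600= 370.23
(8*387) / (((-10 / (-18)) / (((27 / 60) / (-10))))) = -31347 / 125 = -250.78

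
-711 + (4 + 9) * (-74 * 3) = -3597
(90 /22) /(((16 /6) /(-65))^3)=-333669375 /5632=-59245.27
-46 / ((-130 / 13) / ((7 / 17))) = 161 / 85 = 1.89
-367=-367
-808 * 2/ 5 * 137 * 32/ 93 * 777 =-1834896896/ 155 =-11838044.49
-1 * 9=-9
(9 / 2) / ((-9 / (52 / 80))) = -13 / 40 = -0.32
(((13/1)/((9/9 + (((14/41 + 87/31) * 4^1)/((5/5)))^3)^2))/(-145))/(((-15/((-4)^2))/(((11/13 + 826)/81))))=241679656023887991144688/987709541031241779526704703125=0.00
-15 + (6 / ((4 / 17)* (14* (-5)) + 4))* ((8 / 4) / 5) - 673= -182371 / 265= -688.19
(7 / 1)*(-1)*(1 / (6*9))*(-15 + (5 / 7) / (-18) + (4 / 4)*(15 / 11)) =18955 / 10692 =1.77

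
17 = 17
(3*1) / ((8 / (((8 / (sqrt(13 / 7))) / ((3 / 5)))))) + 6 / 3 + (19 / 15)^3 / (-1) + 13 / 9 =4766 / 3375 + 5*sqrt(91) / 13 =5.08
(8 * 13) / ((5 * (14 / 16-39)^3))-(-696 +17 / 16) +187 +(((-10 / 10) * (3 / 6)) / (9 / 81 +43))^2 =75340874264792977 / 85426569160000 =881.94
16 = 16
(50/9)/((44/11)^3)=25/288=0.09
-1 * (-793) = 793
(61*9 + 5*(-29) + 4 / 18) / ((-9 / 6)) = -7276 / 27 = -269.48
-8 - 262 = -270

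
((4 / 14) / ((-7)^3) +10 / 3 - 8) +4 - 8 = -62432 / 7203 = -8.67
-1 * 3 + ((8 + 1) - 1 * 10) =-4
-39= -39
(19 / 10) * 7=13.30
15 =15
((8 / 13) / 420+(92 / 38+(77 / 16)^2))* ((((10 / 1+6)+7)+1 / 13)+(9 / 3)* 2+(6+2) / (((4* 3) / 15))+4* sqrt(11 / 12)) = 169852583* sqrt(33) / 9959040+21571278041 / 21577920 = 1097.67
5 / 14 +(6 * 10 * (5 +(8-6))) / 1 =5885 / 14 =420.36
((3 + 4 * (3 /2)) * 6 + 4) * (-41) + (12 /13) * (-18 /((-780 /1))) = -2009392 /845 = -2377.98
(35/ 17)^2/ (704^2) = 1225/ 143233024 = 0.00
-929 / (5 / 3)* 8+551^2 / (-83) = -3368573 / 415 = -8117.04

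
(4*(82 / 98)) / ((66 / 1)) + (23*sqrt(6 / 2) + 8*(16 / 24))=2902 / 539 + 23*sqrt(3)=45.22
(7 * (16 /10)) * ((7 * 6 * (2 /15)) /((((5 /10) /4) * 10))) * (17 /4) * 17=453152 /125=3625.22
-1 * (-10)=10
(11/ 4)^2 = 121/ 16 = 7.56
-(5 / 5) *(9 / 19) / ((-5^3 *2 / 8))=36 / 2375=0.02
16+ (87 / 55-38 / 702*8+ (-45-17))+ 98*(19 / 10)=2728738 / 19305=141.35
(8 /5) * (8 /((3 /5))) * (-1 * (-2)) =128 /3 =42.67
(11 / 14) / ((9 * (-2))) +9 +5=3517 / 252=13.96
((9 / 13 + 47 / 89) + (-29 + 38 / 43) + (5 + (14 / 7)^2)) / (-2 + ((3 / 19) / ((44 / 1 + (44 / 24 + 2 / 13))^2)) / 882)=5332579616954891 / 595956046567232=8.95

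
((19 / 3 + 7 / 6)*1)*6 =45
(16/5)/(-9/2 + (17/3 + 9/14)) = 168/95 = 1.77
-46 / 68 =-0.68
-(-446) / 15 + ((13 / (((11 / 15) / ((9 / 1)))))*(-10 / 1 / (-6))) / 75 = 5491 / 165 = 33.28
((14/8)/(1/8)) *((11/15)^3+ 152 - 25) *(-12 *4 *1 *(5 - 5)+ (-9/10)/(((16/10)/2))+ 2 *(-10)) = -127159487/3375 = -37676.89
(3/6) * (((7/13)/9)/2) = 7/468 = 0.01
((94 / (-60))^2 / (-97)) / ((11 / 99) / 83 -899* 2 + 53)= 183347 / 12644085800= 0.00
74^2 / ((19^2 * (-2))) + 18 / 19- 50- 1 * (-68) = 4102 / 361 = 11.36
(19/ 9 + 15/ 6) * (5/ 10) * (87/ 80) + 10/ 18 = 8821/ 2880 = 3.06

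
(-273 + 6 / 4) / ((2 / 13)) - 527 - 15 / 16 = -36683 / 16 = -2292.69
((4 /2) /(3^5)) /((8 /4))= 1 /243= 0.00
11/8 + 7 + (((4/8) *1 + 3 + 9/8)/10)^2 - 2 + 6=80569/6400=12.59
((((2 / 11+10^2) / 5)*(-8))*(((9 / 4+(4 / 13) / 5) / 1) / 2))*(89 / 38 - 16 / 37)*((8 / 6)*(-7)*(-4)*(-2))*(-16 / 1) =-11181330944 / 26455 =-422654.73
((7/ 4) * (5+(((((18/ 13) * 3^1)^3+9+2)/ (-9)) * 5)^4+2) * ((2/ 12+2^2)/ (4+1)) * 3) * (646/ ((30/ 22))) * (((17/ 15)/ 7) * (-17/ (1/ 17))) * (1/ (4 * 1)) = -1484200526368511008325066710021/ 13757286283973805690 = -107884687120.13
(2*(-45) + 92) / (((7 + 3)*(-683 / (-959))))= 959 / 3415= 0.28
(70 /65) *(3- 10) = -98 /13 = -7.54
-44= -44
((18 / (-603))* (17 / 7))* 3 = -102 / 469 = -0.22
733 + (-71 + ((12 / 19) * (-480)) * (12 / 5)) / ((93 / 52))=506215 / 1767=286.48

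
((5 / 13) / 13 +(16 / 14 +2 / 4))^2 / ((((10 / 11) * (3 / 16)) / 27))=3100254102 / 6997445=443.06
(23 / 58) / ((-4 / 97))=-9.62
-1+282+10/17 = 4787/17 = 281.59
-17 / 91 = -0.19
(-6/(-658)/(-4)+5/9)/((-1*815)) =-0.00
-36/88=-9/22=-0.41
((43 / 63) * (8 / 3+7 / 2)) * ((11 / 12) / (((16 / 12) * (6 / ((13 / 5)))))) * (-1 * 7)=-227513 / 25920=-8.78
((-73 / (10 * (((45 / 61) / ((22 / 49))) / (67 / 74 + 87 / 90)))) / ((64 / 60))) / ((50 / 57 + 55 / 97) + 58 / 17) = -1594539141547 / 993002581200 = -1.61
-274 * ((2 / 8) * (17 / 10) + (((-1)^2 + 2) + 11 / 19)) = -1097.08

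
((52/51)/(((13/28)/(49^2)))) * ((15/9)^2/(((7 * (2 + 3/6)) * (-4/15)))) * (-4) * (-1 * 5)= -9604000/153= -62771.24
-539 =-539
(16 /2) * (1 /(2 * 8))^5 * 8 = 1 /16384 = 0.00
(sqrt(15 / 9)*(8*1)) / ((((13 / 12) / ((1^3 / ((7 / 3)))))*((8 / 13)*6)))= 2*sqrt(15) / 7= 1.11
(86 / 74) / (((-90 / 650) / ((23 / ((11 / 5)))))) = -321425 / 3663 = -87.75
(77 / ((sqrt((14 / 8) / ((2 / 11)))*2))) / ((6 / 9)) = 3*sqrt(154) / 2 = 18.61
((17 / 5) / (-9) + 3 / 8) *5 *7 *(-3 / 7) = 1 / 24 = 0.04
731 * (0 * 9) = 0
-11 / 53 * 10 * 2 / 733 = -220 / 38849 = -0.01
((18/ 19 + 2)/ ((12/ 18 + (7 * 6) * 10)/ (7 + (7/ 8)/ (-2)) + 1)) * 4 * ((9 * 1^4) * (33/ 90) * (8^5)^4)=268455466504695104667648/ 389633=688995712644193650.61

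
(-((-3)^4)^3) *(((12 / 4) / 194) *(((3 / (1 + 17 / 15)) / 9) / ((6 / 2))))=-2657205 / 6208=-428.03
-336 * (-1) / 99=3.39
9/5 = 1.80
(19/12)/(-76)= -0.02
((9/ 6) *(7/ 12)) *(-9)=-63/ 8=-7.88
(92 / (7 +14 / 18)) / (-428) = -0.03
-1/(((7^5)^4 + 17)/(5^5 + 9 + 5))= -3139/79792266297612018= -0.00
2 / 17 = 0.12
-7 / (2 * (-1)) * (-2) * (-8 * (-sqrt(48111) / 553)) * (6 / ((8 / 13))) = -78 * sqrt(48111) / 79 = -216.57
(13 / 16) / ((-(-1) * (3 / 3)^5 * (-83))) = -0.01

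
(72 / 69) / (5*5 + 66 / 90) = 180 / 4439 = 0.04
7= 7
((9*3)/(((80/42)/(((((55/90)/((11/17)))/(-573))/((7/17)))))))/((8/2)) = -867/61120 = -0.01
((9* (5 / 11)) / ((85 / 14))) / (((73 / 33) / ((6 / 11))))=2268 / 13651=0.17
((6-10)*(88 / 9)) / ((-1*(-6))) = -176 / 27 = -6.52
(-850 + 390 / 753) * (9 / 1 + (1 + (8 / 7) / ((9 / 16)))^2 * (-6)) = 1859735300 / 47439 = 39202.67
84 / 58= 42 / 29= 1.45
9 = 9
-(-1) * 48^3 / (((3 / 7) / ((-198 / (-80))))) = 3193344 / 5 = 638668.80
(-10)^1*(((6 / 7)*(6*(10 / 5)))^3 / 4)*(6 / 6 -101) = 93312000 / 343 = 272046.65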